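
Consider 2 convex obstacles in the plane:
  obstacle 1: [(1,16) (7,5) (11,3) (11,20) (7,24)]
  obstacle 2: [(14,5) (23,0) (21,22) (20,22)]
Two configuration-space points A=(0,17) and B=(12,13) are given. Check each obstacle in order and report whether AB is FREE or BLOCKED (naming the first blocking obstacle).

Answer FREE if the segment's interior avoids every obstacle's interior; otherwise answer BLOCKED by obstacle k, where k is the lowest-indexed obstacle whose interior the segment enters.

BLOCKED by obstacle 1

Obstacle 1 [(1,16) (7,5) (11,3) (11,20) (7,24)]:
  edge (1,16)–(7,5): clear
  edge (7,5)–(11,3): clear
  edge (11,3)–(11,20): crosses AB
  edge (11,20)–(7,24): clear
  edge (7,24)–(1,16): crosses AB
  → BLOCKED
Obstacle 2 [(14,5) (23,0) (21,22) (20,22)]:
  edge (14,5)–(23,0): clear
  edge (23,0)–(21,22): clear
  edge (21,22)–(20,22): clear
  edge (20,22)–(14,5): clear
  midpoint (6,15) outside
  → clear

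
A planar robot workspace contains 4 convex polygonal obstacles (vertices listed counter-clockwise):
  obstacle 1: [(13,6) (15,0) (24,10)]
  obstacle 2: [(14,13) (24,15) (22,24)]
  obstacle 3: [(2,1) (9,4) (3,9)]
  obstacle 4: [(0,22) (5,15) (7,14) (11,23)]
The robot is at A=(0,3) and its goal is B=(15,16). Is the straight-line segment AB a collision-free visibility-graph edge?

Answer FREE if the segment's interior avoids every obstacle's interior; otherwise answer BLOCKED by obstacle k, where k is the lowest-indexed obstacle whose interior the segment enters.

Obstacle 1 [(13,6) (15,0) (24,10)]:
  edge (13,6)–(15,0): clear
  edge (15,0)–(24,10): clear
  edge (24,10)–(13,6): clear
  midpoint (15/2,19/2) outside
  → clear
Obstacle 2 [(14,13) (24,15) (22,24)]:
  edge (14,13)–(24,15): clear
  edge (24,15)–(22,24): clear
  edge (22,24)–(14,13): clear
  midpoint (15/2,19/2) outside
  → clear
Obstacle 3 [(2,1) (9,4) (3,9)]:
  edge (2,1)–(9,4): clear
  edge (9,4)–(3,9): crosses AB
  edge (3,9)–(2,1): crosses AB
  → BLOCKED
Obstacle 4 [(0,22) (5,15) (7,14) (11,23)]:
  edge (0,22)–(5,15): clear
  edge (5,15)–(7,14): clear
  edge (7,14)–(11,23): clear
  edge (11,23)–(0,22): clear
  midpoint (15/2,19/2) outside
  → clear

BLOCKED by obstacle 3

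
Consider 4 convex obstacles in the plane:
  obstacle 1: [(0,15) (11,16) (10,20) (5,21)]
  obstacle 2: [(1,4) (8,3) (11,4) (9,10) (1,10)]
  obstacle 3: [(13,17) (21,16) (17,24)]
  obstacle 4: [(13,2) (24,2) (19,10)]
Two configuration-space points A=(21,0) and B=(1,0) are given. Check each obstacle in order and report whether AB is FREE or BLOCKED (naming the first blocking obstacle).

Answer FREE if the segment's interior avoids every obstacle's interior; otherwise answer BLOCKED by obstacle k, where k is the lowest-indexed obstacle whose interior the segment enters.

Obstacle 1 [(0,15) (11,16) (10,20) (5,21)]:
  edge (0,15)–(11,16): clear
  edge (11,16)–(10,20): clear
  edge (10,20)–(5,21): clear
  edge (5,21)–(0,15): clear
  midpoint (11,0) outside
  → clear
Obstacle 2 [(1,4) (8,3) (11,4) (9,10) (1,10)]:
  edge (1,4)–(8,3): clear
  edge (8,3)–(11,4): clear
  edge (11,4)–(9,10): clear
  edge (9,10)–(1,10): clear
  edge (1,10)–(1,4): clear
  midpoint (11,0) outside
  → clear
Obstacle 3 [(13,17) (21,16) (17,24)]:
  edge (13,17)–(21,16): clear
  edge (21,16)–(17,24): clear
  edge (17,24)–(13,17): clear
  midpoint (11,0) outside
  → clear
Obstacle 4 [(13,2) (24,2) (19,10)]:
  edge (13,2)–(24,2): clear
  edge (24,2)–(19,10): clear
  edge (19,10)–(13,2): clear
  midpoint (11,0) outside
  → clear

FREE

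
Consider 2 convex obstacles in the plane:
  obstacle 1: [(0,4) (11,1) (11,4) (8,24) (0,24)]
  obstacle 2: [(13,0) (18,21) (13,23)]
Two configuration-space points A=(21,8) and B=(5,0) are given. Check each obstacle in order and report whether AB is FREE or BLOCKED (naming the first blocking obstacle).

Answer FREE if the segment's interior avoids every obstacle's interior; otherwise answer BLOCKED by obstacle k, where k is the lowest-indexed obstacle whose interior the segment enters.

Obstacle 1 [(0,4) (11,1) (11,4) (8,24) (0,24)]:
  edge (0,4)–(11,1): crosses AB
  edge (11,1)–(11,4): crosses AB
  edge (11,4)–(8,24): clear
  edge (8,24)–(0,24): clear
  edge (0,24)–(0,4): clear
  → BLOCKED
Obstacle 2 [(13,0) (18,21) (13,23)]:
  edge (13,0)–(18,21): crosses AB
  edge (18,21)–(13,23): clear
  edge (13,23)–(13,0): crosses AB
  → BLOCKED

BLOCKED by obstacle 1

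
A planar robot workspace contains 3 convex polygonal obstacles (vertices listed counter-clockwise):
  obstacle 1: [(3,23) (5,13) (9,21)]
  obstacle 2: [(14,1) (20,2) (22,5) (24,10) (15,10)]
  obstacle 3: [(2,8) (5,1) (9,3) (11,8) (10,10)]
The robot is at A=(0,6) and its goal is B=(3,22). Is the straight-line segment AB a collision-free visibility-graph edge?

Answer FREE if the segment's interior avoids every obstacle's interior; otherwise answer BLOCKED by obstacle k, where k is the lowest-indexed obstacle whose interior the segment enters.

FREE

Obstacle 1 [(3,23) (5,13) (9,21)]:
  edge (3,23)–(5,13): clear
  edge (5,13)–(9,21): clear
  edge (9,21)–(3,23): clear
  midpoint (3/2,14) outside
  → clear
Obstacle 2 [(14,1) (20,2) (22,5) (24,10) (15,10)]:
  edge (14,1)–(20,2): clear
  edge (20,2)–(22,5): clear
  edge (22,5)–(24,10): clear
  edge (24,10)–(15,10): clear
  edge (15,10)–(14,1): clear
  midpoint (3/2,14) outside
  → clear
Obstacle 3 [(2,8) (5,1) (9,3) (11,8) (10,10)]:
  edge (2,8)–(5,1): clear
  edge (5,1)–(9,3): clear
  edge (9,3)–(11,8): clear
  edge (11,8)–(10,10): clear
  edge (10,10)–(2,8): clear
  midpoint (3/2,14) outside
  → clear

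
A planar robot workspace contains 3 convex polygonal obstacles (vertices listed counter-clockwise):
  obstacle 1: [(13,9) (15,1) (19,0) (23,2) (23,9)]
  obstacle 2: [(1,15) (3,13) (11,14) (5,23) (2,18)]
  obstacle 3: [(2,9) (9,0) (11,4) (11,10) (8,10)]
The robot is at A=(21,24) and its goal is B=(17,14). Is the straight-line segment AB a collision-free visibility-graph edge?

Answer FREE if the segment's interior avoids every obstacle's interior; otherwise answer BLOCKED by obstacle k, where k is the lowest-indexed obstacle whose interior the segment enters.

FREE

Obstacle 1 [(13,9) (15,1) (19,0) (23,2) (23,9)]:
  edge (13,9)–(15,1): clear
  edge (15,1)–(19,0): clear
  edge (19,0)–(23,2): clear
  edge (23,2)–(23,9): clear
  edge (23,9)–(13,9): clear
  midpoint (19,19) outside
  → clear
Obstacle 2 [(1,15) (3,13) (11,14) (5,23) (2,18)]:
  edge (1,15)–(3,13): clear
  edge (3,13)–(11,14): clear
  edge (11,14)–(5,23): clear
  edge (5,23)–(2,18): clear
  edge (2,18)–(1,15): clear
  midpoint (19,19) outside
  → clear
Obstacle 3 [(2,9) (9,0) (11,4) (11,10) (8,10)]:
  edge (2,9)–(9,0): clear
  edge (9,0)–(11,4): clear
  edge (11,4)–(11,10): clear
  edge (11,10)–(8,10): clear
  edge (8,10)–(2,9): clear
  midpoint (19,19) outside
  → clear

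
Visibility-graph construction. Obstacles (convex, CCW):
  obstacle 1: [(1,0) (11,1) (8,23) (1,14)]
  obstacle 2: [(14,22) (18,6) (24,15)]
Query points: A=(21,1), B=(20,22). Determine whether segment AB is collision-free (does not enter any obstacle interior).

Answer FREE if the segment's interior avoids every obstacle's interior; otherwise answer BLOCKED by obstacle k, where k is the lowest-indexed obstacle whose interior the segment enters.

Obstacle 1 [(1,0) (11,1) (8,23) (1,14)]:
  edge (1,0)–(11,1): clear
  edge (11,1)–(8,23): clear
  edge (8,23)–(1,14): clear
  edge (1,14)–(1,0): clear
  midpoint (41/2,23/2) outside
  → clear
Obstacle 2 [(14,22) (18,6) (24,15)]:
  edge (14,22)–(18,6): clear
  edge (18,6)–(24,15): crosses AB
  edge (24,15)–(14,22): crosses AB
  → BLOCKED

BLOCKED by obstacle 2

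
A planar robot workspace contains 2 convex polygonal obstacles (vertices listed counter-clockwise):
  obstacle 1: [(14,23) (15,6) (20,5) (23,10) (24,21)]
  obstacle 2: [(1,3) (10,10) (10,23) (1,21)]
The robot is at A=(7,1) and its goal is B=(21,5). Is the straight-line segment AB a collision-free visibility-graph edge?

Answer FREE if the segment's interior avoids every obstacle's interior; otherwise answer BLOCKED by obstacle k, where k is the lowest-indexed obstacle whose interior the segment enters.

Obstacle 1 [(14,23) (15,6) (20,5) (23,10) (24,21)]:
  edge (14,23)–(15,6): clear
  edge (15,6)–(20,5): clear
  edge (20,5)–(23,10): clear
  edge (23,10)–(24,21): clear
  edge (24,21)–(14,23): clear
  midpoint (14,3) outside
  → clear
Obstacle 2 [(1,3) (10,10) (10,23) (1,21)]:
  edge (1,3)–(10,10): clear
  edge (10,10)–(10,23): clear
  edge (10,23)–(1,21): clear
  edge (1,21)–(1,3): clear
  midpoint (14,3) outside
  → clear

FREE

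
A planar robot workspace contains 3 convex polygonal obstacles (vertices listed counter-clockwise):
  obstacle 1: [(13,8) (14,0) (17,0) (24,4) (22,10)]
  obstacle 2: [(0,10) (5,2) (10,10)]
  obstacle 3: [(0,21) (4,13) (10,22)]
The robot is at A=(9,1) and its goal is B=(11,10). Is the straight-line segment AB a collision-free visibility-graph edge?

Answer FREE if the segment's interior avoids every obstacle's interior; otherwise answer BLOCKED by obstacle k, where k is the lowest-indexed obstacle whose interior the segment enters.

Obstacle 1 [(13,8) (14,0) (17,0) (24,4) (22,10)]:
  edge (13,8)–(14,0): clear
  edge (14,0)–(17,0): clear
  edge (17,0)–(24,4): clear
  edge (24,4)–(22,10): clear
  edge (22,10)–(13,8): clear
  midpoint (10,11/2) outside
  → clear
Obstacle 2 [(0,10) (5,2) (10,10)]:
  edge (0,10)–(5,2): clear
  edge (5,2)–(10,10): clear
  edge (10,10)–(0,10): clear
  midpoint (10,11/2) outside
  → clear
Obstacle 3 [(0,21) (4,13) (10,22)]:
  edge (0,21)–(4,13): clear
  edge (4,13)–(10,22): clear
  edge (10,22)–(0,21): clear
  midpoint (10,11/2) outside
  → clear

FREE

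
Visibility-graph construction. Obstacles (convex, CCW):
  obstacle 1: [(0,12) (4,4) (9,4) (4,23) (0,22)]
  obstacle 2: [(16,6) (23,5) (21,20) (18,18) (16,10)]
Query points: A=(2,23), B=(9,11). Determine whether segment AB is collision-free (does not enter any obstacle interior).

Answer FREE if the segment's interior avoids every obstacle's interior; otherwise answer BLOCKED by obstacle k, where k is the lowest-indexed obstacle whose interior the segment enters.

BLOCKED by obstacle 1

Obstacle 1 [(0,12) (4,4) (9,4) (4,23) (0,22)]:
  edge (0,12)–(4,4): clear
  edge (4,4)–(9,4): clear
  edge (9,4)–(4,23): crosses AB
  edge (4,23)–(0,22): crosses AB
  edge (0,22)–(0,12): clear
  → BLOCKED
Obstacle 2 [(16,6) (23,5) (21,20) (18,18) (16,10)]:
  edge (16,6)–(23,5): clear
  edge (23,5)–(21,20): clear
  edge (21,20)–(18,18): clear
  edge (18,18)–(16,10): clear
  edge (16,10)–(16,6): clear
  midpoint (11/2,17) outside
  → clear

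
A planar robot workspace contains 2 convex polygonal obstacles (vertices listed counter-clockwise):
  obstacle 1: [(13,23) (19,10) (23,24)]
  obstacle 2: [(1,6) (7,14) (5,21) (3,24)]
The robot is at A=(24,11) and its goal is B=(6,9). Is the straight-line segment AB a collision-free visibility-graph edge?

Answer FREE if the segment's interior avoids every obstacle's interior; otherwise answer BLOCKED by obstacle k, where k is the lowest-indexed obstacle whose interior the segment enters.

Obstacle 1 [(13,23) (19,10) (23,24)]:
  edge (13,23)–(19,10): crosses AB
  edge (19,10)–(23,24): crosses AB
  edge (23,24)–(13,23): clear
  → BLOCKED
Obstacle 2 [(1,6) (7,14) (5,21) (3,24)]:
  edge (1,6)–(7,14): clear
  edge (7,14)–(5,21): clear
  edge (5,21)–(3,24): clear
  edge (3,24)–(1,6): clear
  midpoint (15,10) outside
  → clear

BLOCKED by obstacle 1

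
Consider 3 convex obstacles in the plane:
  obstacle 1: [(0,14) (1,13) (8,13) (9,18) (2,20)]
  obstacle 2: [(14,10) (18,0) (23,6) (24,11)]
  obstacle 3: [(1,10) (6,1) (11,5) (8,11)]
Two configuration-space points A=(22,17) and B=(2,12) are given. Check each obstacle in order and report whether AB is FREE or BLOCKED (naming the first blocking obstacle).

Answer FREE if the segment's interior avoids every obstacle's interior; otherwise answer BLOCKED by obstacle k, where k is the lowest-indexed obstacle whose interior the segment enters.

BLOCKED by obstacle 1

Obstacle 1 [(0,14) (1,13) (8,13) (9,18) (2,20)]:
  edge (0,14)–(1,13): clear
  edge (1,13)–(8,13): crosses AB
  edge (8,13)–(9,18): crosses AB
  edge (9,18)–(2,20): clear
  edge (2,20)–(0,14): clear
  → BLOCKED
Obstacle 2 [(14,10) (18,0) (23,6) (24,11)]:
  edge (14,10)–(18,0): clear
  edge (18,0)–(23,6): clear
  edge (23,6)–(24,11): clear
  edge (24,11)–(14,10): clear
  midpoint (12,29/2) outside
  → clear
Obstacle 3 [(1,10) (6,1) (11,5) (8,11)]:
  edge (1,10)–(6,1): clear
  edge (6,1)–(11,5): clear
  edge (11,5)–(8,11): clear
  edge (8,11)–(1,10): clear
  midpoint (12,29/2) outside
  → clear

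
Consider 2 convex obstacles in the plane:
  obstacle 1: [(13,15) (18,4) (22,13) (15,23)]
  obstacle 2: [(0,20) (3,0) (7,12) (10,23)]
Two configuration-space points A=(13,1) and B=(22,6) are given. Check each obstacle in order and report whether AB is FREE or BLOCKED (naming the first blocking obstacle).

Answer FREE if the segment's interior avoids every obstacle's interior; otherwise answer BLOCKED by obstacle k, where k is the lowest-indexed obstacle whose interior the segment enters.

Obstacle 1 [(13,15) (18,4) (22,13) (15,23)]:
  edge (13,15)–(18,4): clear
  edge (18,4)–(22,13): clear
  edge (22,13)–(15,23): clear
  edge (15,23)–(13,15): clear
  midpoint (35/2,7/2) outside
  → clear
Obstacle 2 [(0,20) (3,0) (7,12) (10,23)]:
  edge (0,20)–(3,0): clear
  edge (3,0)–(7,12): clear
  edge (7,12)–(10,23): clear
  edge (10,23)–(0,20): clear
  midpoint (35/2,7/2) outside
  → clear

FREE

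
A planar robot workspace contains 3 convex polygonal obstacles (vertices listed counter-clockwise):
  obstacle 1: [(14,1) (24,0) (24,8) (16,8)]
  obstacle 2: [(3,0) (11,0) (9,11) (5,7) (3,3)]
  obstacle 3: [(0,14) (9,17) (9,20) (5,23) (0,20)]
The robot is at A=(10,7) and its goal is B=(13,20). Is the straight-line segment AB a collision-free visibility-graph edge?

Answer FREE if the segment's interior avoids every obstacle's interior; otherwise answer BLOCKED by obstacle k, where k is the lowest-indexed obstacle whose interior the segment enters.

FREE

Obstacle 1 [(14,1) (24,0) (24,8) (16,8)]:
  edge (14,1)–(24,0): clear
  edge (24,0)–(24,8): clear
  edge (24,8)–(16,8): clear
  edge (16,8)–(14,1): clear
  midpoint (23/2,27/2) outside
  → clear
Obstacle 2 [(3,0) (11,0) (9,11) (5,7) (3,3)]:
  edge (3,0)–(11,0): clear
  edge (11,0)–(9,11): clear
  edge (9,11)–(5,7): clear
  edge (5,7)–(3,3): clear
  edge (3,3)–(3,0): clear
  midpoint (23/2,27/2) outside
  → clear
Obstacle 3 [(0,14) (9,17) (9,20) (5,23) (0,20)]:
  edge (0,14)–(9,17): clear
  edge (9,17)–(9,20): clear
  edge (9,20)–(5,23): clear
  edge (5,23)–(0,20): clear
  edge (0,20)–(0,14): clear
  midpoint (23/2,27/2) outside
  → clear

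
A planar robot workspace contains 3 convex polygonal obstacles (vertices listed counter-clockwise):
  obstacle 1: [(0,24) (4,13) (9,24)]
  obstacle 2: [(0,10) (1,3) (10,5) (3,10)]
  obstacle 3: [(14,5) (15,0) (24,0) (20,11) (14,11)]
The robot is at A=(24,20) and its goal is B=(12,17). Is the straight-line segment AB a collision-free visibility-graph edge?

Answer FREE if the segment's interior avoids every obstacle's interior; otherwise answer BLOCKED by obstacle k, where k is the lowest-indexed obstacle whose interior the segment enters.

Obstacle 1 [(0,24) (4,13) (9,24)]:
  edge (0,24)–(4,13): clear
  edge (4,13)–(9,24): clear
  edge (9,24)–(0,24): clear
  midpoint (18,37/2) outside
  → clear
Obstacle 2 [(0,10) (1,3) (10,5) (3,10)]:
  edge (0,10)–(1,3): clear
  edge (1,3)–(10,5): clear
  edge (10,5)–(3,10): clear
  edge (3,10)–(0,10): clear
  midpoint (18,37/2) outside
  → clear
Obstacle 3 [(14,5) (15,0) (24,0) (20,11) (14,11)]:
  edge (14,5)–(15,0): clear
  edge (15,0)–(24,0): clear
  edge (24,0)–(20,11): clear
  edge (20,11)–(14,11): clear
  edge (14,11)–(14,5): clear
  midpoint (18,37/2) outside
  → clear

FREE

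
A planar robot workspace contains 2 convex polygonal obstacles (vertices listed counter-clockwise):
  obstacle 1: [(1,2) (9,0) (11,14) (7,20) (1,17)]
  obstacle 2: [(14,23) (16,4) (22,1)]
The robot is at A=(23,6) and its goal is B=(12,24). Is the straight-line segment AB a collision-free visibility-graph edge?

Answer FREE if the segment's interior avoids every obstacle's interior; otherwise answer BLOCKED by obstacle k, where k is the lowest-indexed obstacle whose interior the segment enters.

Obstacle 1 [(1,2) (9,0) (11,14) (7,20) (1,17)]:
  edge (1,2)–(9,0): clear
  edge (9,0)–(11,14): clear
  edge (11,14)–(7,20): clear
  edge (7,20)–(1,17): clear
  edge (1,17)–(1,2): clear
  midpoint (35/2,15) outside
  → clear
Obstacle 2 [(14,23) (16,4) (22,1)]:
  edge (14,23)–(16,4): crosses AB
  edge (16,4)–(22,1): clear
  edge (22,1)–(14,23): crosses AB
  → BLOCKED

BLOCKED by obstacle 2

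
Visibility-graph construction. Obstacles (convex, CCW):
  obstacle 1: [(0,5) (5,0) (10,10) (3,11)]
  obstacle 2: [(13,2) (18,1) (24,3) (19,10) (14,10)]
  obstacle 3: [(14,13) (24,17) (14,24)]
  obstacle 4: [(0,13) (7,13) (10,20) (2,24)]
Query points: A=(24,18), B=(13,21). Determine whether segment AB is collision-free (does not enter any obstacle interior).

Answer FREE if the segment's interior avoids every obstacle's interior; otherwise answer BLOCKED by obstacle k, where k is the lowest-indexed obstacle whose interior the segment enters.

BLOCKED by obstacle 3

Obstacle 1 [(0,5) (5,0) (10,10) (3,11)]:
  edge (0,5)–(5,0): clear
  edge (5,0)–(10,10): clear
  edge (10,10)–(3,11): clear
  edge (3,11)–(0,5): clear
  midpoint (37/2,39/2) outside
  → clear
Obstacle 2 [(13,2) (18,1) (24,3) (19,10) (14,10)]:
  edge (13,2)–(18,1): clear
  edge (18,1)–(24,3): clear
  edge (24,3)–(19,10): clear
  edge (19,10)–(14,10): clear
  edge (14,10)–(13,2): clear
  midpoint (37/2,39/2) outside
  → clear
Obstacle 3 [(14,13) (24,17) (14,24)]:
  edge (14,13)–(24,17): clear
  edge (24,17)–(14,24): crosses AB
  edge (14,24)–(14,13): crosses AB
  → BLOCKED
Obstacle 4 [(0,13) (7,13) (10,20) (2,24)]:
  edge (0,13)–(7,13): clear
  edge (7,13)–(10,20): clear
  edge (10,20)–(2,24): clear
  edge (2,24)–(0,13): clear
  midpoint (37/2,39/2) outside
  → clear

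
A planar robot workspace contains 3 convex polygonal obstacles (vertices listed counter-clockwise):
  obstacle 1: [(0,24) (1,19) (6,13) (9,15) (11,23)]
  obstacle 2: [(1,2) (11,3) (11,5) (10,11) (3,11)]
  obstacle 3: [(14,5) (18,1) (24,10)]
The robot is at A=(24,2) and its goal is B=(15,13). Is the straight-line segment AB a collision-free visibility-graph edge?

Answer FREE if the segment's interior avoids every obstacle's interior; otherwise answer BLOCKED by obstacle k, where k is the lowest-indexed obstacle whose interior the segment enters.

Obstacle 1 [(0,24) (1,19) (6,13) (9,15) (11,23)]:
  edge (0,24)–(1,19): clear
  edge (1,19)–(6,13): clear
  edge (6,13)–(9,15): clear
  edge (9,15)–(11,23): clear
  edge (11,23)–(0,24): clear
  midpoint (39/2,15/2) outside
  → clear
Obstacle 2 [(1,2) (11,3) (11,5) (10,11) (3,11)]:
  edge (1,2)–(11,3): clear
  edge (11,3)–(11,5): clear
  edge (11,5)–(10,11): clear
  edge (10,11)–(3,11): clear
  edge (3,11)–(1,2): clear
  midpoint (39/2,15/2) outside
  → clear
Obstacle 3 [(14,5) (18,1) (24,10)]:
  edge (14,5)–(18,1): clear
  edge (18,1)–(24,10): crosses AB
  edge (24,10)–(14,5): crosses AB
  → BLOCKED

BLOCKED by obstacle 3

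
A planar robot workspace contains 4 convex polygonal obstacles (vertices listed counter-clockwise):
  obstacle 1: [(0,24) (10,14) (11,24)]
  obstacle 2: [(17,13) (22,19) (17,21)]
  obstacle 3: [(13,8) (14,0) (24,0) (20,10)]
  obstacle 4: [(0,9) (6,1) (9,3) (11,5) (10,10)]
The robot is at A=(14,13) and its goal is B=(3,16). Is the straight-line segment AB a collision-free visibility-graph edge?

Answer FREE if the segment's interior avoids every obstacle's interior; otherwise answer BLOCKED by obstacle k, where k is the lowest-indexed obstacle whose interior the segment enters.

BLOCKED by obstacle 1

Obstacle 1 [(0,24) (10,14) (11,24)]:
  edge (0,24)–(10,14): crosses AB
  edge (10,14)–(11,24): crosses AB
  edge (11,24)–(0,24): clear
  → BLOCKED
Obstacle 2 [(17,13) (22,19) (17,21)]:
  edge (17,13)–(22,19): clear
  edge (22,19)–(17,21): clear
  edge (17,21)–(17,13): clear
  midpoint (17/2,29/2) outside
  → clear
Obstacle 3 [(13,8) (14,0) (24,0) (20,10)]:
  edge (13,8)–(14,0): clear
  edge (14,0)–(24,0): clear
  edge (24,0)–(20,10): clear
  edge (20,10)–(13,8): clear
  midpoint (17/2,29/2) outside
  → clear
Obstacle 4 [(0,9) (6,1) (9,3) (11,5) (10,10)]:
  edge (0,9)–(6,1): clear
  edge (6,1)–(9,3): clear
  edge (9,3)–(11,5): clear
  edge (11,5)–(10,10): clear
  edge (10,10)–(0,9): clear
  midpoint (17/2,29/2) outside
  → clear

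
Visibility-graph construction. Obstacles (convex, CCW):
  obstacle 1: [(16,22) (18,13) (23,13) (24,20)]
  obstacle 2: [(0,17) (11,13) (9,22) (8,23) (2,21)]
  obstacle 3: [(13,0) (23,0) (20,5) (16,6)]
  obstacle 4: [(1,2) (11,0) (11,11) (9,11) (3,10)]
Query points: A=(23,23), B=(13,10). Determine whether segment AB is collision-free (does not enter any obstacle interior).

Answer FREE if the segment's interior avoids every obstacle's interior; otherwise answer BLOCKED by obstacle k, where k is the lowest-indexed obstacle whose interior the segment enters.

BLOCKED by obstacle 1

Obstacle 1 [(16,22) (18,13) (23,13) (24,20)]:
  edge (16,22)–(18,13): crosses AB
  edge (18,13)–(23,13): clear
  edge (23,13)–(24,20): clear
  edge (24,20)–(16,22): crosses AB
  → BLOCKED
Obstacle 2 [(0,17) (11,13) (9,22) (8,23) (2,21)]:
  edge (0,17)–(11,13): clear
  edge (11,13)–(9,22): clear
  edge (9,22)–(8,23): clear
  edge (8,23)–(2,21): clear
  edge (2,21)–(0,17): clear
  midpoint (18,33/2) outside
  → clear
Obstacle 3 [(13,0) (23,0) (20,5) (16,6)]:
  edge (13,0)–(23,0): clear
  edge (23,0)–(20,5): clear
  edge (20,5)–(16,6): clear
  edge (16,6)–(13,0): clear
  midpoint (18,33/2) outside
  → clear
Obstacle 4 [(1,2) (11,0) (11,11) (9,11) (3,10)]:
  edge (1,2)–(11,0): clear
  edge (11,0)–(11,11): clear
  edge (11,11)–(9,11): clear
  edge (9,11)–(3,10): clear
  edge (3,10)–(1,2): clear
  midpoint (18,33/2) outside
  → clear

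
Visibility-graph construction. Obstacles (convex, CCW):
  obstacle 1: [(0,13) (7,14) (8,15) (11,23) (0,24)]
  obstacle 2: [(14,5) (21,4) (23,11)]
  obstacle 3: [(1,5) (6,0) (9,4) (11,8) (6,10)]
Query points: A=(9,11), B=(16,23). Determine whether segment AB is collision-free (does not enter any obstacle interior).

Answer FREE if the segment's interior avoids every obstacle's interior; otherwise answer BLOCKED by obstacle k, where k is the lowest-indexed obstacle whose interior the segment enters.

Obstacle 1 [(0,13) (7,14) (8,15) (11,23) (0,24)]:
  edge (0,13)–(7,14): clear
  edge (7,14)–(8,15): clear
  edge (8,15)–(11,23): clear
  edge (11,23)–(0,24): clear
  edge (0,24)–(0,13): clear
  midpoint (25/2,17) outside
  → clear
Obstacle 2 [(14,5) (21,4) (23,11)]:
  edge (14,5)–(21,4): clear
  edge (21,4)–(23,11): clear
  edge (23,11)–(14,5): clear
  midpoint (25/2,17) outside
  → clear
Obstacle 3 [(1,5) (6,0) (9,4) (11,8) (6,10)]:
  edge (1,5)–(6,0): clear
  edge (6,0)–(9,4): clear
  edge (9,4)–(11,8): clear
  edge (11,8)–(6,10): clear
  edge (6,10)–(1,5): clear
  midpoint (25/2,17) outside
  → clear

FREE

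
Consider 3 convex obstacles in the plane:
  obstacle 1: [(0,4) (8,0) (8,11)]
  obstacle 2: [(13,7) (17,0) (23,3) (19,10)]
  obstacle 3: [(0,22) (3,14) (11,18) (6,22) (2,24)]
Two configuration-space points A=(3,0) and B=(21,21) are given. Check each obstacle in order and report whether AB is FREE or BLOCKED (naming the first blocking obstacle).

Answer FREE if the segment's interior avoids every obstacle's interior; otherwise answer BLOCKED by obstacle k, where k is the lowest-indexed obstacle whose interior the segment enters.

BLOCKED by obstacle 1

Obstacle 1 [(0,4) (8,0) (8,11)]:
  edge (0,4)–(8,0): crosses AB
  edge (8,0)–(8,11): crosses AB
  edge (8,11)–(0,4): clear
  → BLOCKED
Obstacle 2 [(13,7) (17,0) (23,3) (19,10)]:
  edge (13,7)–(17,0): clear
  edge (17,0)–(23,3): clear
  edge (23,3)–(19,10): clear
  edge (19,10)–(13,7): clear
  midpoint (12,21/2) outside
  → clear
Obstacle 3 [(0,22) (3,14) (11,18) (6,22) (2,24)]:
  edge (0,22)–(3,14): clear
  edge (3,14)–(11,18): clear
  edge (11,18)–(6,22): clear
  edge (6,22)–(2,24): clear
  edge (2,24)–(0,22): clear
  midpoint (12,21/2) outside
  → clear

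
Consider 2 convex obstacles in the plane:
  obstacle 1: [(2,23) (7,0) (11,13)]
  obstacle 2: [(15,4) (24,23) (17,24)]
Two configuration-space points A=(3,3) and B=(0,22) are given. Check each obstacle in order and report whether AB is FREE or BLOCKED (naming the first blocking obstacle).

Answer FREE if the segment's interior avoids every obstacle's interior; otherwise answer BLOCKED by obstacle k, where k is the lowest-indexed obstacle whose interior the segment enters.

Obstacle 1 [(2,23) (7,0) (11,13)]:
  edge (2,23)–(7,0): clear
  edge (7,0)–(11,13): clear
  edge (11,13)–(2,23): clear
  midpoint (3/2,25/2) outside
  → clear
Obstacle 2 [(15,4) (24,23) (17,24)]:
  edge (15,4)–(24,23): clear
  edge (24,23)–(17,24): clear
  edge (17,24)–(15,4): clear
  midpoint (3/2,25/2) outside
  → clear

FREE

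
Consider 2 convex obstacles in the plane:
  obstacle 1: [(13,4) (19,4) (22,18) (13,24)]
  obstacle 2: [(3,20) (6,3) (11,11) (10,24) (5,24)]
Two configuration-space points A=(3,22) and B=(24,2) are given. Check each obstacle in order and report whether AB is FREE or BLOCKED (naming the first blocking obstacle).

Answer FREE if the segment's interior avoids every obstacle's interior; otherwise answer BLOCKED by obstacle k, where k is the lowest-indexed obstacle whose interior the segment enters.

BLOCKED by obstacle 1

Obstacle 1 [(13,4) (19,4) (22,18) (13,24)]:
  edge (13,4)–(19,4): clear
  edge (19,4)–(22,18): crosses AB
  edge (22,18)–(13,24): clear
  edge (13,24)–(13,4): crosses AB
  → BLOCKED
Obstacle 2 [(3,20) (6,3) (11,11) (10,24) (5,24)]:
  edge (3,20)–(6,3): clear
  edge (6,3)–(11,11): clear
  edge (11,11)–(10,24): crosses AB
  edge (10,24)–(5,24): clear
  edge (5,24)–(3,20): crosses AB
  → BLOCKED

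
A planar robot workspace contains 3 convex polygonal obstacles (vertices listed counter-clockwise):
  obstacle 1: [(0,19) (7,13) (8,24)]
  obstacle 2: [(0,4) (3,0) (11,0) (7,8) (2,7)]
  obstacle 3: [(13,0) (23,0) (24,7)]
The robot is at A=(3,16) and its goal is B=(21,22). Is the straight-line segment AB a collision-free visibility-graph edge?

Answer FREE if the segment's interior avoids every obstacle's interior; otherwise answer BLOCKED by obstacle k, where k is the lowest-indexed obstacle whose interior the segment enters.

Obstacle 1 [(0,19) (7,13) (8,24)]:
  edge (0,19)–(7,13): crosses AB
  edge (7,13)–(8,24): crosses AB
  edge (8,24)–(0,19): clear
  → BLOCKED
Obstacle 2 [(0,4) (3,0) (11,0) (7,8) (2,7)]:
  edge (0,4)–(3,0): clear
  edge (3,0)–(11,0): clear
  edge (11,0)–(7,8): clear
  edge (7,8)–(2,7): clear
  edge (2,7)–(0,4): clear
  midpoint (12,19) outside
  → clear
Obstacle 3 [(13,0) (23,0) (24,7)]:
  edge (13,0)–(23,0): clear
  edge (23,0)–(24,7): clear
  edge (24,7)–(13,0): clear
  midpoint (12,19) outside
  → clear

BLOCKED by obstacle 1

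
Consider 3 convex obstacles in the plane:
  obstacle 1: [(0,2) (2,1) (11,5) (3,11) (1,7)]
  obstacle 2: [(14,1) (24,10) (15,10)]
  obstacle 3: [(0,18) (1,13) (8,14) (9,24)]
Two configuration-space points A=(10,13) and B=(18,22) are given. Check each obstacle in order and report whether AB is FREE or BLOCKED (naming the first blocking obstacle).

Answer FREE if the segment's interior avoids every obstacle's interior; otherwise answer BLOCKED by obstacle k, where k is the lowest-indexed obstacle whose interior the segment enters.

FREE

Obstacle 1 [(0,2) (2,1) (11,5) (3,11) (1,7)]:
  edge (0,2)–(2,1): clear
  edge (2,1)–(11,5): clear
  edge (11,5)–(3,11): clear
  edge (3,11)–(1,7): clear
  edge (1,7)–(0,2): clear
  midpoint (14,35/2) outside
  → clear
Obstacle 2 [(14,1) (24,10) (15,10)]:
  edge (14,1)–(24,10): clear
  edge (24,10)–(15,10): clear
  edge (15,10)–(14,1): clear
  midpoint (14,35/2) outside
  → clear
Obstacle 3 [(0,18) (1,13) (8,14) (9,24)]:
  edge (0,18)–(1,13): clear
  edge (1,13)–(8,14): clear
  edge (8,14)–(9,24): clear
  edge (9,24)–(0,18): clear
  midpoint (14,35/2) outside
  → clear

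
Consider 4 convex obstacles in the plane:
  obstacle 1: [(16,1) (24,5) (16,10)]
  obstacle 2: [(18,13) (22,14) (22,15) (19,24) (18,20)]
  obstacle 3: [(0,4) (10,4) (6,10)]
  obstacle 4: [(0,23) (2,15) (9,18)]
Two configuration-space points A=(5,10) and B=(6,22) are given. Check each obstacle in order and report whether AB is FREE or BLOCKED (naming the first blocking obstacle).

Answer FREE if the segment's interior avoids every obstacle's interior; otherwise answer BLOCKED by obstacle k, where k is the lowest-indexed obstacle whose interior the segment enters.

Obstacle 1 [(16,1) (24,5) (16,10)]:
  edge (16,1)–(24,5): clear
  edge (24,5)–(16,10): clear
  edge (16,10)–(16,1): clear
  midpoint (11/2,16) outside
  → clear
Obstacle 2 [(18,13) (22,14) (22,15) (19,24) (18,20)]:
  edge (18,13)–(22,14): clear
  edge (22,14)–(22,15): clear
  edge (22,15)–(19,24): clear
  edge (19,24)–(18,20): clear
  edge (18,20)–(18,13): clear
  midpoint (11/2,16) outside
  → clear
Obstacle 3 [(0,4) (10,4) (6,10)]:
  edge (0,4)–(10,4): clear
  edge (10,4)–(6,10): clear
  edge (6,10)–(0,4): clear
  midpoint (11/2,16) outside
  → clear
Obstacle 4 [(0,23) (2,15) (9,18)]:
  edge (0,23)–(2,15): clear
  edge (2,15)–(9,18): crosses AB
  edge (9,18)–(0,23): crosses AB
  → BLOCKED

BLOCKED by obstacle 4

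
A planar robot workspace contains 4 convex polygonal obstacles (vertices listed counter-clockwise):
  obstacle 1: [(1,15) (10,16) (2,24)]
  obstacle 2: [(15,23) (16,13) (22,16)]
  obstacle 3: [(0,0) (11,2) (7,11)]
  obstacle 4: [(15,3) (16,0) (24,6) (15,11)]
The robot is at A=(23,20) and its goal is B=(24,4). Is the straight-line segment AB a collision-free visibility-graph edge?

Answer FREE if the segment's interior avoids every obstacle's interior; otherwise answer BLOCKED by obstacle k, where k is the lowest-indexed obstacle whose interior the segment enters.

Obstacle 1 [(1,15) (10,16) (2,24)]:
  edge (1,15)–(10,16): clear
  edge (10,16)–(2,24): clear
  edge (2,24)–(1,15): clear
  midpoint (47/2,12) outside
  → clear
Obstacle 2 [(15,23) (16,13) (22,16)]:
  edge (15,23)–(16,13): clear
  edge (16,13)–(22,16): clear
  edge (22,16)–(15,23): clear
  midpoint (47/2,12) outside
  → clear
Obstacle 3 [(0,0) (11,2) (7,11)]:
  edge (0,0)–(11,2): clear
  edge (11,2)–(7,11): clear
  edge (7,11)–(0,0): clear
  midpoint (47/2,12) outside
  → clear
Obstacle 4 [(15,3) (16,0) (24,6) (15,11)]:
  edge (15,3)–(16,0): clear
  edge (16,0)–(24,6): crosses AB
  edge (24,6)–(15,11): crosses AB
  edge (15,11)–(15,3): clear
  → BLOCKED

BLOCKED by obstacle 4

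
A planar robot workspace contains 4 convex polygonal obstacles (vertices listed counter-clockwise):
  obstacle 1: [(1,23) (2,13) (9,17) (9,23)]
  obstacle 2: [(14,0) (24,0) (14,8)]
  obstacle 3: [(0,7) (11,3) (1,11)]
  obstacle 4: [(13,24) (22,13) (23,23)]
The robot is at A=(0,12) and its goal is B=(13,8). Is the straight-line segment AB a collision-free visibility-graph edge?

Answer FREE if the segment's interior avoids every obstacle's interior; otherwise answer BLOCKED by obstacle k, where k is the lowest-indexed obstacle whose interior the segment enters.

FREE

Obstacle 1 [(1,23) (2,13) (9,17) (9,23)]:
  edge (1,23)–(2,13): clear
  edge (2,13)–(9,17): clear
  edge (9,17)–(9,23): clear
  edge (9,23)–(1,23): clear
  midpoint (13/2,10) outside
  → clear
Obstacle 2 [(14,0) (24,0) (14,8)]:
  edge (14,0)–(24,0): clear
  edge (24,0)–(14,8): clear
  edge (14,8)–(14,0): clear
  midpoint (13/2,10) outside
  → clear
Obstacle 3 [(0,7) (11,3) (1,11)]:
  edge (0,7)–(11,3): clear
  edge (11,3)–(1,11): clear
  edge (1,11)–(0,7): clear
  midpoint (13/2,10) outside
  → clear
Obstacle 4 [(13,24) (22,13) (23,23)]:
  edge (13,24)–(22,13): clear
  edge (22,13)–(23,23): clear
  edge (23,23)–(13,24): clear
  midpoint (13/2,10) outside
  → clear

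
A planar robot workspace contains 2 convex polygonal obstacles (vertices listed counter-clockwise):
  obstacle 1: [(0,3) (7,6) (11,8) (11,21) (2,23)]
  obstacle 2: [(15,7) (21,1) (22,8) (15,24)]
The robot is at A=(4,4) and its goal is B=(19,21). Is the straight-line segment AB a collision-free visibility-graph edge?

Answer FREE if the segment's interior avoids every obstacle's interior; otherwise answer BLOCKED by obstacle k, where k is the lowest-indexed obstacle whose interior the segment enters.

BLOCKED by obstacle 1

Obstacle 1 [(0,3) (7,6) (11,8) (11,21) (2,23)]:
  edge (0,3)–(7,6): crosses AB
  edge (7,6)–(11,8): clear
  edge (11,8)–(11,21): crosses AB
  edge (11,21)–(2,23): clear
  edge (2,23)–(0,3): clear
  → BLOCKED
Obstacle 2 [(15,7) (21,1) (22,8) (15,24)]:
  edge (15,7)–(21,1): clear
  edge (21,1)–(22,8): clear
  edge (22,8)–(15,24): crosses AB
  edge (15,24)–(15,7): crosses AB
  → BLOCKED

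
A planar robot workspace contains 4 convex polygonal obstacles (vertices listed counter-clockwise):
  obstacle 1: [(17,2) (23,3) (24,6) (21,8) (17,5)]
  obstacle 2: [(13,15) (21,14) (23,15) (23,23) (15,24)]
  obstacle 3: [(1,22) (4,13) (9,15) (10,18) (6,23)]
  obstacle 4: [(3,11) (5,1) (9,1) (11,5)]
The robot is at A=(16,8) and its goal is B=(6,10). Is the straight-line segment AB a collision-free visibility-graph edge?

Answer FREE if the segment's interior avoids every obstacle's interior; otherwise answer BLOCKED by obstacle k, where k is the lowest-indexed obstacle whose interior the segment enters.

FREE

Obstacle 1 [(17,2) (23,3) (24,6) (21,8) (17,5)]:
  edge (17,2)–(23,3): clear
  edge (23,3)–(24,6): clear
  edge (24,6)–(21,8): clear
  edge (21,8)–(17,5): clear
  edge (17,5)–(17,2): clear
  midpoint (11,9) outside
  → clear
Obstacle 2 [(13,15) (21,14) (23,15) (23,23) (15,24)]:
  edge (13,15)–(21,14): clear
  edge (21,14)–(23,15): clear
  edge (23,15)–(23,23): clear
  edge (23,23)–(15,24): clear
  edge (15,24)–(13,15): clear
  midpoint (11,9) outside
  → clear
Obstacle 3 [(1,22) (4,13) (9,15) (10,18) (6,23)]:
  edge (1,22)–(4,13): clear
  edge (4,13)–(9,15): clear
  edge (9,15)–(10,18): clear
  edge (10,18)–(6,23): clear
  edge (6,23)–(1,22): clear
  midpoint (11,9) outside
  → clear
Obstacle 4 [(3,11) (5,1) (9,1) (11,5)]:
  edge (3,11)–(5,1): clear
  edge (5,1)–(9,1): clear
  edge (9,1)–(11,5): clear
  edge (11,5)–(3,11): clear
  midpoint (11,9) outside
  → clear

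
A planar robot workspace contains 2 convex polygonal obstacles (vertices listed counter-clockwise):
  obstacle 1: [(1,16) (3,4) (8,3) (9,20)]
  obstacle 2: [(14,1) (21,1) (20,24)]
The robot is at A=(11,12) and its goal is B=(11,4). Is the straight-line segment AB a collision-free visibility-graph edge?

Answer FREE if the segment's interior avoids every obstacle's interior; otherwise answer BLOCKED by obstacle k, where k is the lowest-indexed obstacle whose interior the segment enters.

FREE

Obstacle 1 [(1,16) (3,4) (8,3) (9,20)]:
  edge (1,16)–(3,4): clear
  edge (3,4)–(8,3): clear
  edge (8,3)–(9,20): clear
  edge (9,20)–(1,16): clear
  midpoint (11,8) outside
  → clear
Obstacle 2 [(14,1) (21,1) (20,24)]:
  edge (14,1)–(21,1): clear
  edge (21,1)–(20,24): clear
  edge (20,24)–(14,1): clear
  midpoint (11,8) outside
  → clear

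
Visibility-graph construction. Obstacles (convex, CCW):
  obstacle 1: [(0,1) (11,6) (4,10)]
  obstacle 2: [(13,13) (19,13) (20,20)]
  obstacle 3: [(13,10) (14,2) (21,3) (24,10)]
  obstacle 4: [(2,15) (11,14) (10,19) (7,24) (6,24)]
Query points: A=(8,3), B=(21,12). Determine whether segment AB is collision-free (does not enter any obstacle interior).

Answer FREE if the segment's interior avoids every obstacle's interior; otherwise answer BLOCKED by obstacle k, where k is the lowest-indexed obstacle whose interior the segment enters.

BLOCKED by obstacle 3

Obstacle 1 [(0,1) (11,6) (4,10)]:
  edge (0,1)–(11,6): clear
  edge (11,6)–(4,10): clear
  edge (4,10)–(0,1): clear
  midpoint (29/2,15/2) outside
  → clear
Obstacle 2 [(13,13) (19,13) (20,20)]:
  edge (13,13)–(19,13): clear
  edge (19,13)–(20,20): clear
  edge (20,20)–(13,13): clear
  midpoint (29/2,15/2) outside
  → clear
Obstacle 3 [(13,10) (14,2) (21,3) (24,10)]:
  edge (13,10)–(14,2): crosses AB
  edge (14,2)–(21,3): clear
  edge (21,3)–(24,10): clear
  edge (24,10)–(13,10): crosses AB
  → BLOCKED
Obstacle 4 [(2,15) (11,14) (10,19) (7,24) (6,24)]:
  edge (2,15)–(11,14): clear
  edge (11,14)–(10,19): clear
  edge (10,19)–(7,24): clear
  edge (7,24)–(6,24): clear
  edge (6,24)–(2,15): clear
  midpoint (29/2,15/2) outside
  → clear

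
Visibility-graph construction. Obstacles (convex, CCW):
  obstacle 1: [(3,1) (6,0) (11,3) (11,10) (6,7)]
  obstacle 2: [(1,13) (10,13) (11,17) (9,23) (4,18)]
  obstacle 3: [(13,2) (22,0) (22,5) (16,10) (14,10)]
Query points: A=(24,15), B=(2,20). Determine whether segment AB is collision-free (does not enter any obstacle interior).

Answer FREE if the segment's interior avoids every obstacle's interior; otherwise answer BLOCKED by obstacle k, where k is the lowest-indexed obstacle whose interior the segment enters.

BLOCKED by obstacle 2

Obstacle 1 [(3,1) (6,0) (11,3) (11,10) (6,7)]:
  edge (3,1)–(6,0): clear
  edge (6,0)–(11,3): clear
  edge (11,3)–(11,10): clear
  edge (11,10)–(6,7): clear
  edge (6,7)–(3,1): clear
  midpoint (13,35/2) outside
  → clear
Obstacle 2 [(1,13) (10,13) (11,17) (9,23) (4,18)]:
  edge (1,13)–(10,13): clear
  edge (10,13)–(11,17): clear
  edge (11,17)–(9,23): crosses AB
  edge (9,23)–(4,18): crosses AB
  edge (4,18)–(1,13): clear
  → BLOCKED
Obstacle 3 [(13,2) (22,0) (22,5) (16,10) (14,10)]:
  edge (13,2)–(22,0): clear
  edge (22,0)–(22,5): clear
  edge (22,5)–(16,10): clear
  edge (16,10)–(14,10): clear
  edge (14,10)–(13,2): clear
  midpoint (13,35/2) outside
  → clear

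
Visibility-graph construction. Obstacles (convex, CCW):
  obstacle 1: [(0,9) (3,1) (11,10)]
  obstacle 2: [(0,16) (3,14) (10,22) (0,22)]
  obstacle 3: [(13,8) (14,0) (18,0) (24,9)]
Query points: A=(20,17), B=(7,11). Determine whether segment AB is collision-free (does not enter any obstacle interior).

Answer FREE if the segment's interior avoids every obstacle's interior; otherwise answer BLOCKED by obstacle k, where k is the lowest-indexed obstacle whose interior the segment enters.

Obstacle 1 [(0,9) (3,1) (11,10)]:
  edge (0,9)–(3,1): clear
  edge (3,1)–(11,10): clear
  edge (11,10)–(0,9): clear
  midpoint (27/2,14) outside
  → clear
Obstacle 2 [(0,16) (3,14) (10,22) (0,22)]:
  edge (0,16)–(3,14): clear
  edge (3,14)–(10,22): clear
  edge (10,22)–(0,22): clear
  edge (0,22)–(0,16): clear
  midpoint (27/2,14) outside
  → clear
Obstacle 3 [(13,8) (14,0) (18,0) (24,9)]:
  edge (13,8)–(14,0): clear
  edge (14,0)–(18,0): clear
  edge (18,0)–(24,9): clear
  edge (24,9)–(13,8): clear
  midpoint (27/2,14) outside
  → clear

FREE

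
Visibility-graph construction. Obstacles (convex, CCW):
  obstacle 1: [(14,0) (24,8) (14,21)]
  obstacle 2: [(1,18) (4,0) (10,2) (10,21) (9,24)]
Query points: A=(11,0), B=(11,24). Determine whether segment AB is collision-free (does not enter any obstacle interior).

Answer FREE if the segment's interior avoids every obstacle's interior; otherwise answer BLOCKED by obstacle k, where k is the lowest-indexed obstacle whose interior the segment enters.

Obstacle 1 [(14,0) (24,8) (14,21)]:
  edge (14,0)–(24,8): clear
  edge (24,8)–(14,21): clear
  edge (14,21)–(14,0): clear
  midpoint (11,12) outside
  → clear
Obstacle 2 [(1,18) (4,0) (10,2) (10,21) (9,24)]:
  edge (1,18)–(4,0): clear
  edge (4,0)–(10,2): clear
  edge (10,2)–(10,21): clear
  edge (10,21)–(9,24): clear
  edge (9,24)–(1,18): clear
  midpoint (11,12) outside
  → clear

FREE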